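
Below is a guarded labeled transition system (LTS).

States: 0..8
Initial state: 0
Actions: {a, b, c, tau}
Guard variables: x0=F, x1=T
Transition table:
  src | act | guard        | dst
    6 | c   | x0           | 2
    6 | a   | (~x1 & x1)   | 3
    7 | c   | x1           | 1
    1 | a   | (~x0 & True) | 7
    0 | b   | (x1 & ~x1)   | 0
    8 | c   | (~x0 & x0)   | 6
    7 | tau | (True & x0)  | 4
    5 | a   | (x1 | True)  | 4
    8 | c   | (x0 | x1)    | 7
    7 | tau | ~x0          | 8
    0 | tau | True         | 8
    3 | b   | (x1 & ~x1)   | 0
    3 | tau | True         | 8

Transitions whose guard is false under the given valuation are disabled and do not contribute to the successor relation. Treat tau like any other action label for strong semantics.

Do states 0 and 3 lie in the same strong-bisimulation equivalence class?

Refine partition for ~:
  π0 = {{0,1,2,3,4,5,6,7,8}}
  π1 = {{0,3},{1,5},{2,4,6},{7},{8}}
  π2 = {{0,3},{1},{2,4,6},{5},{7},{8}}
Fixed point at round 3; 6 class(es).
[0]={0,3}  [3]={0,3}

Answer: BISIMILAR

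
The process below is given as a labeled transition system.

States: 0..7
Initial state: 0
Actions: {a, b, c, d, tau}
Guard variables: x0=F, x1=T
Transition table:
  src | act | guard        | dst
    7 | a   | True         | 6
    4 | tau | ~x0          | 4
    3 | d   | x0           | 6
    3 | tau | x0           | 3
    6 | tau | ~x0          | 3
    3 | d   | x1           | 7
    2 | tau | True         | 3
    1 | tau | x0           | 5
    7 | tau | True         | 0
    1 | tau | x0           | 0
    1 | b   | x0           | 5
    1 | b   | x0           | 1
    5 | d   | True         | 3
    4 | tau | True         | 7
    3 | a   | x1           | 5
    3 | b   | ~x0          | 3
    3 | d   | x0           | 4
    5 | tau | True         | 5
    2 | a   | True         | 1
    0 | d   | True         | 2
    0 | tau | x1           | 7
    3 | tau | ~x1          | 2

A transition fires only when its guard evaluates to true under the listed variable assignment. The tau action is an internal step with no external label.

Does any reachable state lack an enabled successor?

Answer: DEADLOCK at state 1

Analysis:
Reach set: {0,1,2,3,5,6,7}
  0: d→2  tau→7  [2 exit(s)]
  1: ∅  [no exit]
  2: a→1  tau→3  [2 exit(s)]
  3: a→5  b→3  d→7  [3 exit(s)]
  5: d→3  tau→5  [2 exit(s)]
  6: tau→3  [1 exit(s)]
  7: a→6  tau→0  [2 exit(s)]
Path to 1: d·a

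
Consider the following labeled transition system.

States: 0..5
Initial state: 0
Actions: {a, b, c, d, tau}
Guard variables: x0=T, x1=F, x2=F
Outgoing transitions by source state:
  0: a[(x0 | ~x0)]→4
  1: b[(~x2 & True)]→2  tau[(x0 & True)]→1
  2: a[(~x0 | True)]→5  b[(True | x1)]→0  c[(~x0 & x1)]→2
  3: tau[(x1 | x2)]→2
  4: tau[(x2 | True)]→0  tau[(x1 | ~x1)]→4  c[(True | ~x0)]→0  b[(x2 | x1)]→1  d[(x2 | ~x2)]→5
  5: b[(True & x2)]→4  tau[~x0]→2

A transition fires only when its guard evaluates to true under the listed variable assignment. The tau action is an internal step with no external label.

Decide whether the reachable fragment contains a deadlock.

Answer: DEADLOCK at state 5

Working:
Reach set: {0,4,5}
  0: a→4  [1 out]
  4: c→0  d→5  tau→0  tau→4  [4 out]
  5: ∅  [STUCK]
trace reaching 5: a·d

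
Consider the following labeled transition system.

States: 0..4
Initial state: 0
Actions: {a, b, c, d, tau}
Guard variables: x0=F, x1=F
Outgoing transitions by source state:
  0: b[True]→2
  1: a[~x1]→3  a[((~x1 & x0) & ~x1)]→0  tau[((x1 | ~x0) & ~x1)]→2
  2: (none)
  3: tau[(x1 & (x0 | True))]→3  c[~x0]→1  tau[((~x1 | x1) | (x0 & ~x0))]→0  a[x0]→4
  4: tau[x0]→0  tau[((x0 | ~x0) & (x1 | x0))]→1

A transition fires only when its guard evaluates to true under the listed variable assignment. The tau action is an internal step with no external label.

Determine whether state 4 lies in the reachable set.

Guard filter leaves 5 enabled edge(s).
depth 0: {0}
depth 1: {2}  cumulative {0,2}
Reach set: {0,2}

Answer: UNREACHABLE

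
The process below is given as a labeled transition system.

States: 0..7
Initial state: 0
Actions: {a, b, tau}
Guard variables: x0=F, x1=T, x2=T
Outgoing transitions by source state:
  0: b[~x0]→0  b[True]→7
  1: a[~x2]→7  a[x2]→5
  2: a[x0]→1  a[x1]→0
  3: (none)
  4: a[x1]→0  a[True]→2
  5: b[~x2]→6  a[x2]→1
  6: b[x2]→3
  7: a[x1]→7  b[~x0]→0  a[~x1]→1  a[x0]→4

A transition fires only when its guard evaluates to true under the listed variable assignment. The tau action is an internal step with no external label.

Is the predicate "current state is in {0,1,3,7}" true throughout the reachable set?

Safe = {0,1,3,7}
R = {0,7}
  0: safe
  7: safe

Answer: INVARIANT HOLDS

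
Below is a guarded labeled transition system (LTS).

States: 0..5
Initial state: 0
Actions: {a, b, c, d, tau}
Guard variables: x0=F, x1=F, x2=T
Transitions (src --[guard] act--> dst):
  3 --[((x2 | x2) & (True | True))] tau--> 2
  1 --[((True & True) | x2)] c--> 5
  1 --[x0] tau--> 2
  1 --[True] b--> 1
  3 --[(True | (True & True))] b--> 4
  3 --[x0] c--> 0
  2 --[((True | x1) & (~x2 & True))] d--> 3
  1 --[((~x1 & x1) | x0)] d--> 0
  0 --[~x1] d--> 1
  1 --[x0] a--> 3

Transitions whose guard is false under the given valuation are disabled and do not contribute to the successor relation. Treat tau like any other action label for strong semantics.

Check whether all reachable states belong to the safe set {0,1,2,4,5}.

Answer: INVARIANT HOLDS

Analysis:
Allowed set {0,1,2,4,5}
Reach set: {0,1,5}
  0: safe
  1: safe
  5: safe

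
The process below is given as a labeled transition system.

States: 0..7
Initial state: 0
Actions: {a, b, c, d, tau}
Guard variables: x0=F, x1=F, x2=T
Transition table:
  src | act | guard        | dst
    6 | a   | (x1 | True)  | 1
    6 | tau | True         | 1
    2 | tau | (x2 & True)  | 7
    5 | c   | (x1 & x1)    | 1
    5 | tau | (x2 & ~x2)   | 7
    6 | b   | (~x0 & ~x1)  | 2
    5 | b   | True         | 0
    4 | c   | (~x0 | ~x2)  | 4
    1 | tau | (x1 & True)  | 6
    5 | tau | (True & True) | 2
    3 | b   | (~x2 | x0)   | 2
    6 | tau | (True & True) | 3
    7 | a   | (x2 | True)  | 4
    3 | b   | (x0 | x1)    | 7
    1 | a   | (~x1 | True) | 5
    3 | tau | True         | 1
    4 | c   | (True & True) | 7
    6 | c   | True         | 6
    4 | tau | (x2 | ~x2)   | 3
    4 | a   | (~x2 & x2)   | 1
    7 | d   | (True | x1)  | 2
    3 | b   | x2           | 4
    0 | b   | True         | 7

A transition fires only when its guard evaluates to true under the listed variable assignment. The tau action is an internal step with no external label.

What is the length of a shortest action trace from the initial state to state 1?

Answer: 4

Working:
BFS to 1:
  depth 0: {0}
  depth 1: {7}
  depth 2: {2,4}
  depth 3: {3}
  depth 4: {1}
depth(1)=4, e.g. b·a·tau·tau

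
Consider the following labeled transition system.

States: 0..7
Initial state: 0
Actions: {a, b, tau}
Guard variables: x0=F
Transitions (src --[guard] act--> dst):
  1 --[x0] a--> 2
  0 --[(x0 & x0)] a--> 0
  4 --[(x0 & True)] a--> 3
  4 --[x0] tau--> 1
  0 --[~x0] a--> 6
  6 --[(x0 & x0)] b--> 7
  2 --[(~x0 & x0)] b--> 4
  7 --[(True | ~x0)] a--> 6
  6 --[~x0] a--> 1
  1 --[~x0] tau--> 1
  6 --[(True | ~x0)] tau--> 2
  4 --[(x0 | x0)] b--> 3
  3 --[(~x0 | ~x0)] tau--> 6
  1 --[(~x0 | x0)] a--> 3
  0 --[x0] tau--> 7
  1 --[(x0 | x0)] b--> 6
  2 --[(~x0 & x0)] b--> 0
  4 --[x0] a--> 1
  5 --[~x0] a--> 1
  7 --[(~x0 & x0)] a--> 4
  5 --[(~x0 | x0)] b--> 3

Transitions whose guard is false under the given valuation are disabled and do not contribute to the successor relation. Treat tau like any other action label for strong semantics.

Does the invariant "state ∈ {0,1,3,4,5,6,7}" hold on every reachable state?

Answer: INVARIANT VIOLATED at state 2

Working:
Allowed set {0,1,3,4,5,6,7}
Reachable = {0,1,2,3,6}
  0: safe
  1: safe
  2: ✗ unsafe
  3: safe
  6: safe
counterexample path to 2: a·tau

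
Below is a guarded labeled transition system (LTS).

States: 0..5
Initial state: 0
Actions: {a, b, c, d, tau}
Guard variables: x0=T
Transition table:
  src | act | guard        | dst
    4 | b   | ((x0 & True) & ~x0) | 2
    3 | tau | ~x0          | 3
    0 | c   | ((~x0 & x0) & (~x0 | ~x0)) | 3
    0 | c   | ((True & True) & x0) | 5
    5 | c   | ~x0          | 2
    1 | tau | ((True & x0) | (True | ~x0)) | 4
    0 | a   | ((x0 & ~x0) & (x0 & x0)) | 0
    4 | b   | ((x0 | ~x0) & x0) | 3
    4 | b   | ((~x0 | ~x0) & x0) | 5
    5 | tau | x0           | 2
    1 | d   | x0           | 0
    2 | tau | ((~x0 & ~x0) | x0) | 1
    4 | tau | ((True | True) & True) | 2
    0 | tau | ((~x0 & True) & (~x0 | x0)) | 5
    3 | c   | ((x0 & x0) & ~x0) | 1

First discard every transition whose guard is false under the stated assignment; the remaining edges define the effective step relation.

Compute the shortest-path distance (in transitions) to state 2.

Answer: 2

Analysis:
Layered search for 2:
  Layer 0: {0}
  Layer 1: {5}
  Layer 2: {2}
depth(2)=2, e.g. c·tau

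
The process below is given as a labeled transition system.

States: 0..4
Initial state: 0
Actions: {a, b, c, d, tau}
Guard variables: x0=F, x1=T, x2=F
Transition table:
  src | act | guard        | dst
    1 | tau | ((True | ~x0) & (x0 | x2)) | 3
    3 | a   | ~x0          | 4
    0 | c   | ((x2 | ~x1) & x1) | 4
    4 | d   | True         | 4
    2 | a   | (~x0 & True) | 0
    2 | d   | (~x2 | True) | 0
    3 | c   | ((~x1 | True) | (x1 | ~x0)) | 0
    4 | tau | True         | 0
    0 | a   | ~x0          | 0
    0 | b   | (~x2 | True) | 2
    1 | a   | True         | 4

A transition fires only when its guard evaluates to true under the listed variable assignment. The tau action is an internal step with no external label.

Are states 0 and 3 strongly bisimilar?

Refine partition for ~:
  P[0] = {{0,1,2,3,4}}
  P[1] = {{0},{1},{2},{3},{4}}
stable after 2 split(s): 5 block(s)
class of 0: {0}; class of 3: {3}

Answer: NOT BISIMILAR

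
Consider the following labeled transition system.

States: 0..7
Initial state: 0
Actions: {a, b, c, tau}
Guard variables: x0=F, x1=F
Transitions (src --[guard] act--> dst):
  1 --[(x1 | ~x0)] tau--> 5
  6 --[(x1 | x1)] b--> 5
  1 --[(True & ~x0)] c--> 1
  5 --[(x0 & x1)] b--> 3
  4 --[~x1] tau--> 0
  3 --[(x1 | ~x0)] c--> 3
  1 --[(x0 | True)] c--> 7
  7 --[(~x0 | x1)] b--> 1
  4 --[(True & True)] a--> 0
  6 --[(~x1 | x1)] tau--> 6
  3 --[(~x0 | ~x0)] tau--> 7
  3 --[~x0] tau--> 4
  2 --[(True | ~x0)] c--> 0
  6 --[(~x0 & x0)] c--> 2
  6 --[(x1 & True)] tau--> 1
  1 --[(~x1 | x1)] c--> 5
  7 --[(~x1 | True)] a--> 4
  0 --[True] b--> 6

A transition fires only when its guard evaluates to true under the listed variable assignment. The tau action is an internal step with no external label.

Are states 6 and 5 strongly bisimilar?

Answer: NOT BISIMILAR

Trace:
Bisimulation quotient by refinement:
  π0 = {{0,1,2,3,4,5,6,7}}
  π1 = {{0},{1,3},{2},{4},{5},{6},{7}}
  π2 = {{0},{1},{2},{3},{4},{5},{6},{7}}
stable after 3 split(s): 8 block(s)
[6]={6}  [5]={5}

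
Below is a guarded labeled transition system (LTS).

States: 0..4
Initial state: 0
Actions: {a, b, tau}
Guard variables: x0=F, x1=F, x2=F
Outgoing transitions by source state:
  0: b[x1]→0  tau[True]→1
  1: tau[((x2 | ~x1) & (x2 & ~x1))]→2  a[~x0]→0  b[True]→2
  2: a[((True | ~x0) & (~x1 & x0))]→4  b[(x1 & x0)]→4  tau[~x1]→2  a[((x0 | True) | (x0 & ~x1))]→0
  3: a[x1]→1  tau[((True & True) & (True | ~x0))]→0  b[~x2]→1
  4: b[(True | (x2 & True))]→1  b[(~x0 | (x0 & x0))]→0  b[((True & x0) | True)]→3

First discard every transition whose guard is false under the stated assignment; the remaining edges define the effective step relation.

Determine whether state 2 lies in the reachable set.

10 transition(s) survive guard evaluation.
depth 0: {0}
depth 1: {1}  cumulative {0,1}
depth 2: {2}  cumulative {0,1,2}
R = {0,1,2}
witness 2: tau·b

Answer: REACHABLE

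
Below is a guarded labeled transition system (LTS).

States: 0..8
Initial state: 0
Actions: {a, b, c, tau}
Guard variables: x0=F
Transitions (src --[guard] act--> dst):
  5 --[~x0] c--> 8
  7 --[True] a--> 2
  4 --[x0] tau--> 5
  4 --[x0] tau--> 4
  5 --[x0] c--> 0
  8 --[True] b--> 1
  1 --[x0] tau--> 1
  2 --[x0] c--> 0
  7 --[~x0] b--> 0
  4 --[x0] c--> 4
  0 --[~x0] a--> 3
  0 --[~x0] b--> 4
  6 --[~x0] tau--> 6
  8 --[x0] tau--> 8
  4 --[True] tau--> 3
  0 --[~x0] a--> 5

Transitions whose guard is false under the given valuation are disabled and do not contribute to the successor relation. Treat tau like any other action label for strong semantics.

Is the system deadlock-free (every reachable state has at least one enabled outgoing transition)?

R = {0,1,3,4,5,8}
  0: a→3  a→5  b→4  [deg 3]
  1: ∅  [no exit]
  3: ∅  [no exit]
  4: tau→3  [deg 1]
  5: c→8  [deg 1]
  8: b→1  [deg 1]
witness 1: a·c·b

Answer: DEADLOCK at state 1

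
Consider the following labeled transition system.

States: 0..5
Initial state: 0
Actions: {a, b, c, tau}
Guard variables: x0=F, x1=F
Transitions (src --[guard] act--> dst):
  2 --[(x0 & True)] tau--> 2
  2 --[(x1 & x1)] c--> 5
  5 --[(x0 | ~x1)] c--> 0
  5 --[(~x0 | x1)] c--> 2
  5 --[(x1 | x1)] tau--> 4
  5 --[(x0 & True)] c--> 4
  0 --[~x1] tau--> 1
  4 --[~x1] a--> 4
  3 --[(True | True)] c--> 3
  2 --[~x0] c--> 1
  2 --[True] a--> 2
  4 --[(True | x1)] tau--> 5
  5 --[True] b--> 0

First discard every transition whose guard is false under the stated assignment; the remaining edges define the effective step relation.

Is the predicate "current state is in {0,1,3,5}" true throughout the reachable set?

Allowed set {0,1,3,5}
R = {0,1}
  0: ✓
  1: ✓

Answer: INVARIANT HOLDS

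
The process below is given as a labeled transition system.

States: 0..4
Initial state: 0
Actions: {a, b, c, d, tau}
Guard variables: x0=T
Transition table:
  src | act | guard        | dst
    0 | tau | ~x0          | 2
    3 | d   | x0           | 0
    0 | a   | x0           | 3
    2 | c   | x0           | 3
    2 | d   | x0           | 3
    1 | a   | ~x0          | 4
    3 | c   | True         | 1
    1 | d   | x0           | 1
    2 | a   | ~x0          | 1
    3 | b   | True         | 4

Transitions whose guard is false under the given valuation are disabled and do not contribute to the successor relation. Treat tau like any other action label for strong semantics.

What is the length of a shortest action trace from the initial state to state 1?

BFS to 1:
  L0 = {0}
  L1 = {3}
  L2 = {1,4}
depth(1)=2, e.g. a·c

Answer: 2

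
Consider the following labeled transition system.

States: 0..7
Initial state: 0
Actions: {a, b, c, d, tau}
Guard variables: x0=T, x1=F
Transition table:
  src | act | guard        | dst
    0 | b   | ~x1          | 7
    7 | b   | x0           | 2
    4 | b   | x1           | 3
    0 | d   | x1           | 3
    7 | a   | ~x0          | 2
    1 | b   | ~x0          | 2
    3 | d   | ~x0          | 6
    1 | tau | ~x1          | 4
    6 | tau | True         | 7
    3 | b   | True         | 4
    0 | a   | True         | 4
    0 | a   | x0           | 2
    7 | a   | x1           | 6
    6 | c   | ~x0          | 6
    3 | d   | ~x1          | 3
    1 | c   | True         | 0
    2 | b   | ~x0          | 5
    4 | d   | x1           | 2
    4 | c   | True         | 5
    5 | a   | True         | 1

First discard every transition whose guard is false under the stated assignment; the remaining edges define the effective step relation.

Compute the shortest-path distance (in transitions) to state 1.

BFS to 1:
  L0 = {0}
  L1 = {2,4,7}
  L2 = {5}
  L3 = {1}
1 enters at depth 3; path a·c·a

Answer: 3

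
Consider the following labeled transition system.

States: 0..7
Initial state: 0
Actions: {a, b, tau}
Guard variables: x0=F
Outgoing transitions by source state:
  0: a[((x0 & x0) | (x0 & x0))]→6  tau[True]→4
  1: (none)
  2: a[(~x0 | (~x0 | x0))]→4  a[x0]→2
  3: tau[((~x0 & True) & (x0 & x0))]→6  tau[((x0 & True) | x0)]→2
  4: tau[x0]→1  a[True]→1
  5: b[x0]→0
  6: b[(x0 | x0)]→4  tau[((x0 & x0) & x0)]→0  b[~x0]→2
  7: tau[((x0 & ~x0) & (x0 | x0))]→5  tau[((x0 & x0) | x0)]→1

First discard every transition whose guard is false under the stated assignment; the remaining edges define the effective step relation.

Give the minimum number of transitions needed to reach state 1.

Layered search for 1:
  depth 0: {0}
  depth 1: {4}
  depth 2: {1}
depth(1)=2, e.g. tau·a

Answer: 2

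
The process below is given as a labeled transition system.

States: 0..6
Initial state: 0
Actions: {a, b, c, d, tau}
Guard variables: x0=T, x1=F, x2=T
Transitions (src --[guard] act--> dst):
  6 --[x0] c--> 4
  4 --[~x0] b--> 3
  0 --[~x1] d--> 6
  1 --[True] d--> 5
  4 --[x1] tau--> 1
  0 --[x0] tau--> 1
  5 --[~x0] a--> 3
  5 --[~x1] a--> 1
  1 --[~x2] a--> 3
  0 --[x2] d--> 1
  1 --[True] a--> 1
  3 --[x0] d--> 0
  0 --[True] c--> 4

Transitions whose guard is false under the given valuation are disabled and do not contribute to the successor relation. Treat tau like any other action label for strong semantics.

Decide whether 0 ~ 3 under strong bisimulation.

Compute ~ classes (split until stable):
  P[0] = {{0,1,2,3,4,5,6}}
  P[1] = {{0},{1},{2,4},{3},{5},{6}}
6 equivalence class(es) (converged in 2)
[0]={0}  [3]={3}

Answer: NOT BISIMILAR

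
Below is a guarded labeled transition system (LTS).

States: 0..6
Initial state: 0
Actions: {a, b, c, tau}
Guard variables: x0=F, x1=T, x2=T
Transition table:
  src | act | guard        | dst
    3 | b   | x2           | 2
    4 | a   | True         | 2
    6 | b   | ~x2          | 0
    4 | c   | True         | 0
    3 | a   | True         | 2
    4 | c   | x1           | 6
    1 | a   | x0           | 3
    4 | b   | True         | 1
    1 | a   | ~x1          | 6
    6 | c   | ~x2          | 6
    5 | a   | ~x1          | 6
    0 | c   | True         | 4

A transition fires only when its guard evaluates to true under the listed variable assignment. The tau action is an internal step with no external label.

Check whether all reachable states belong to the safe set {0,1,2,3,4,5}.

Answer: INVARIANT VIOLATED at state 6

Working:
Safe = {0,1,2,3,4,5}
R = {0,1,2,4,6}
  0: ✓
  1: ✓
  2: ✓
  4: ✓
  6: VIOLATES
counterexample path to 6: c·c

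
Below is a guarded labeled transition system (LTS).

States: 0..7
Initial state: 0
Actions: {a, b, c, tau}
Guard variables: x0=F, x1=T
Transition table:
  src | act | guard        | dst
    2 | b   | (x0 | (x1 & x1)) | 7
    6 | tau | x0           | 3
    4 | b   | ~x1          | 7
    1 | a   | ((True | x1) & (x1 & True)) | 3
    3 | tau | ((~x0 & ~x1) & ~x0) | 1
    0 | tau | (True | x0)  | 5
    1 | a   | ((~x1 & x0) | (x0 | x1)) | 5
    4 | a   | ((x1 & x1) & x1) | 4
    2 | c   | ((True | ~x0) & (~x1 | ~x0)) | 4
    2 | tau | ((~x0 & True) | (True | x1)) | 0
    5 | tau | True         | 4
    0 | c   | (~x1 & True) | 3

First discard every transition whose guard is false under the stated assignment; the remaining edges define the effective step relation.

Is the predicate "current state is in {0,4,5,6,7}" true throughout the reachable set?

Safe = {0,4,5,6,7}
R = {0,4,5}
  0: ok
  4: ok
  5: ok

Answer: INVARIANT HOLDS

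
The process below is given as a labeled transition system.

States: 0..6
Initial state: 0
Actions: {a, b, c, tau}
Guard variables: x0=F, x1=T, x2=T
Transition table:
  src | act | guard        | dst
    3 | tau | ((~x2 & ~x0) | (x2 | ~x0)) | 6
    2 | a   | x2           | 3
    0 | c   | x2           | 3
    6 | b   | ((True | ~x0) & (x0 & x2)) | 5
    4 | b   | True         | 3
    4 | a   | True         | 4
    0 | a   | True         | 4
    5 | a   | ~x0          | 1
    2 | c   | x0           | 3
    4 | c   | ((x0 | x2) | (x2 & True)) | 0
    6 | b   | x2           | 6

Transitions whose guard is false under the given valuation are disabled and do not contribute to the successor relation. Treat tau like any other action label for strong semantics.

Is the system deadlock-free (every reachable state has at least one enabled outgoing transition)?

Answer: DEADLOCK-FREE

Analysis:
R = {0,3,4,6}
  0: a→4  c→3  [2 exit(s)]
  3: tau→6  [1 exit(s)]
  4: a→4  b→3  c→0  [3 exit(s)]
  6: b→6  [1 exit(s)]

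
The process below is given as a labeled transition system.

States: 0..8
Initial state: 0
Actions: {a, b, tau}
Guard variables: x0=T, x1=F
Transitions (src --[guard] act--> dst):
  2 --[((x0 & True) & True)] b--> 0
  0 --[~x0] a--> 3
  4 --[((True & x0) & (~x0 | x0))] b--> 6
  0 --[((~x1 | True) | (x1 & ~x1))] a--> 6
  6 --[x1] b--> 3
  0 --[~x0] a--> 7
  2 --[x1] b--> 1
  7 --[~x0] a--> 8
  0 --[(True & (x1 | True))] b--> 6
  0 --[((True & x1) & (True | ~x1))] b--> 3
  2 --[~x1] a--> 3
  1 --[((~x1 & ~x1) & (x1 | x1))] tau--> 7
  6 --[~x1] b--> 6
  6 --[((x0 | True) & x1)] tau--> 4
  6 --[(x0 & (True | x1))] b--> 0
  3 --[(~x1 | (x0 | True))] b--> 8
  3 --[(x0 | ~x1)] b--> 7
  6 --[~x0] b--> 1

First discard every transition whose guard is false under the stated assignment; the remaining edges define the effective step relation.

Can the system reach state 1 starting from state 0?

Guard filter leaves 9 enabled edge(s).
Layer 0: {0}
Layer 1: {6}  cumulative {0,6}
Reach set: {0,6}

Answer: UNREACHABLE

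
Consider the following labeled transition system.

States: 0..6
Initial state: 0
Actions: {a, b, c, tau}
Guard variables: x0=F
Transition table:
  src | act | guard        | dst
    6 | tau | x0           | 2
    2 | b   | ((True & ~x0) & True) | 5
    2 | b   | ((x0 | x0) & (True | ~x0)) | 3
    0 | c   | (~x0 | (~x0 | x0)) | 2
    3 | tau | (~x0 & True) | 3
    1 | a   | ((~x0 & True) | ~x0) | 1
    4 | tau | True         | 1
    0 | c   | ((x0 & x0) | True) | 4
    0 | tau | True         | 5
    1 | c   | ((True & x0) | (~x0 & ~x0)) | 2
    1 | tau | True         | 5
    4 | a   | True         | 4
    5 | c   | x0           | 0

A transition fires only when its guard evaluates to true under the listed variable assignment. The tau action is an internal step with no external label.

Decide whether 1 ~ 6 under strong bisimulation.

Bisimulation quotient by refinement:
  round 0: {{0,1,2,3,4,5,6}}
  round 1: {{0},{1},{2},{3},{4},{5,6}}
Fixed point at round 2; 6 class(es).
[1]={1}  [6]={5,6}

Answer: NOT BISIMILAR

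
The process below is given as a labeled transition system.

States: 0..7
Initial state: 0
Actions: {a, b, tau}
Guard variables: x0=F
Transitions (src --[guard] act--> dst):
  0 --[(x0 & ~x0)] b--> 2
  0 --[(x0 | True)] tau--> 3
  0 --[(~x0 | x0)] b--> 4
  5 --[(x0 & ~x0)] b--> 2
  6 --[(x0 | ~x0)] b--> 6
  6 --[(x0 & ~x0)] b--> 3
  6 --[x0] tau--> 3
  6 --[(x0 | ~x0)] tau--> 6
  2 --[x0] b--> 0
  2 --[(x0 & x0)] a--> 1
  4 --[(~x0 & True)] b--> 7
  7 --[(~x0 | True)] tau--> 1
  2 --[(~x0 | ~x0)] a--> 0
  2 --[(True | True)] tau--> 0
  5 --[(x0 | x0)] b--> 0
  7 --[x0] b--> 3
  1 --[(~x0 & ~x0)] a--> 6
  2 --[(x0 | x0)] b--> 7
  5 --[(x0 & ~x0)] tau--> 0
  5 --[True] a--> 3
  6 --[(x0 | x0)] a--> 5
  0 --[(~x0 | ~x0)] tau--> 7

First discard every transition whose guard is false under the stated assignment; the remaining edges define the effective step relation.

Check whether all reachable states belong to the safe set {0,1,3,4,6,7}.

Answer: INVARIANT HOLDS

Analysis:
Inv-set: {0,1,3,4,6,7}
R = {0,1,3,4,6,7}
  0: ok
  1: ok
  3: ok
  4: ok
  6: ok
  7: ok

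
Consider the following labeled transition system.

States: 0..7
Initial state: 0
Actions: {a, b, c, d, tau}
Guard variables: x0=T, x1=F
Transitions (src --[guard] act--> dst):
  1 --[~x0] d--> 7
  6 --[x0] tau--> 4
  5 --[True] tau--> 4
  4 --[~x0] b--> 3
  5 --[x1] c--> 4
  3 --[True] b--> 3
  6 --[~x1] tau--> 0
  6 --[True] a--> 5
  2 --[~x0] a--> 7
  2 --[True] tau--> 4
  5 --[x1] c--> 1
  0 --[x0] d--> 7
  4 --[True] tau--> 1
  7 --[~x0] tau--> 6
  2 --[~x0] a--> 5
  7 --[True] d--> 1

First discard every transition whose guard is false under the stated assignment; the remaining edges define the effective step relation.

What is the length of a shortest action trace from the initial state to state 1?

Answer: 2

Analysis:
Breadth-first toward 1:
  depth 0: {0}
  depth 1: {7}
  depth 2: {1}
1 enters at depth 2; path d·d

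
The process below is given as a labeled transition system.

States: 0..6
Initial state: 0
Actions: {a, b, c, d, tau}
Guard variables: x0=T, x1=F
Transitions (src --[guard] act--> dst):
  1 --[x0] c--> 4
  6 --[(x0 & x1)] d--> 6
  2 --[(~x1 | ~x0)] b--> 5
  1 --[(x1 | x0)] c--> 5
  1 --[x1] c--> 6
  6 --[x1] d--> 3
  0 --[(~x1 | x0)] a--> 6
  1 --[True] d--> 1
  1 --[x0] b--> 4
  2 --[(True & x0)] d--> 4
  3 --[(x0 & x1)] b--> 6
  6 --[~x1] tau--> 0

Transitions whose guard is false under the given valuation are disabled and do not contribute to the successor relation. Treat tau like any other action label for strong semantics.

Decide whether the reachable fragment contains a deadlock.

Answer: DEADLOCK-FREE

Trace:
Reach set: {0,6}
  0: a→6  [deg 1]
  6: tau→0  [deg 1]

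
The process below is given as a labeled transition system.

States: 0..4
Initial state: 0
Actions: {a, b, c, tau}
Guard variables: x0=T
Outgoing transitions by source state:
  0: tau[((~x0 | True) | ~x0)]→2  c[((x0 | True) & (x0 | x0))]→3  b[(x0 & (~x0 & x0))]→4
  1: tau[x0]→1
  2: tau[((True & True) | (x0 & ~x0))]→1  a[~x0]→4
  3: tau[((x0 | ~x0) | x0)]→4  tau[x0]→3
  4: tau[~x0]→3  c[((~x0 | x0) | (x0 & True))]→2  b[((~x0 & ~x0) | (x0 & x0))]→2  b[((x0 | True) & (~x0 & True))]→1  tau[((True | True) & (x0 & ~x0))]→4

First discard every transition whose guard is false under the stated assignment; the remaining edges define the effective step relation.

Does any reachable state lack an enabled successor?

Reachable = {0,1,2,3,4}
  0: c→3  tau→2  [deg 2]
  1: tau→1  [deg 1]
  2: tau→1  [deg 1]
  3: tau→3  tau→4  [deg 2]
  4: b→2  c→2  [deg 2]

Answer: DEADLOCK-FREE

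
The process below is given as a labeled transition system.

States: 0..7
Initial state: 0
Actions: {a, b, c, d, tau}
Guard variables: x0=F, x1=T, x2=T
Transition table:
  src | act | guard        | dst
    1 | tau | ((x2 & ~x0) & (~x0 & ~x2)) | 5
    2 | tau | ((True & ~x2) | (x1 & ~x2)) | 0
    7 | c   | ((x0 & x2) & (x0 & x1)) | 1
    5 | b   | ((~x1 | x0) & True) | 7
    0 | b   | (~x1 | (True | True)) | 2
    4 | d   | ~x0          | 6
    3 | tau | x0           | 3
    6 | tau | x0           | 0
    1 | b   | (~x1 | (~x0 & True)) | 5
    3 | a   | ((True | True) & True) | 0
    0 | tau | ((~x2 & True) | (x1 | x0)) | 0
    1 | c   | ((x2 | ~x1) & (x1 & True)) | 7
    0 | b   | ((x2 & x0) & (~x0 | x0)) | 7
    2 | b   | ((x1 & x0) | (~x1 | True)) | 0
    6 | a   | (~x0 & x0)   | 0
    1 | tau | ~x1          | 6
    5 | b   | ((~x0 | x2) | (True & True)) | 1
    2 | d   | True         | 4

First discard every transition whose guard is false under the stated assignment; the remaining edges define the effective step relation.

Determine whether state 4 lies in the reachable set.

After dropping false guards: 9 live edges.
Layer 0: {0}
Layer 1: {2}  cumulative {0,2}
Layer 2: {4}  cumulative {0,2,4}
Layer 3: {6}  cumulative {0,2,4,6}
Reach set: {0,2,4,6}
Path to 4: b·d

Answer: REACHABLE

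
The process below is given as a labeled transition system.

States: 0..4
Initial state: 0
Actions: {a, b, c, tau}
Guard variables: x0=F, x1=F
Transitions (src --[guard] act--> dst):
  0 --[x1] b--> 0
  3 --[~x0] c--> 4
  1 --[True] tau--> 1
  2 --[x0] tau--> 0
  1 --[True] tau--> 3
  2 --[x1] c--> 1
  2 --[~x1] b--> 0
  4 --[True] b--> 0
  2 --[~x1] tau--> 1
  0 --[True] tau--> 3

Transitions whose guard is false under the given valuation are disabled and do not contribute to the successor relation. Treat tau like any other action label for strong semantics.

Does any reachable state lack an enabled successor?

Answer: DEADLOCK-FREE

Analysis:
Reachable = {0,3,4}
  0: tau→3  [deg 1]
  3: c→4  [deg 1]
  4: b→0  [deg 1]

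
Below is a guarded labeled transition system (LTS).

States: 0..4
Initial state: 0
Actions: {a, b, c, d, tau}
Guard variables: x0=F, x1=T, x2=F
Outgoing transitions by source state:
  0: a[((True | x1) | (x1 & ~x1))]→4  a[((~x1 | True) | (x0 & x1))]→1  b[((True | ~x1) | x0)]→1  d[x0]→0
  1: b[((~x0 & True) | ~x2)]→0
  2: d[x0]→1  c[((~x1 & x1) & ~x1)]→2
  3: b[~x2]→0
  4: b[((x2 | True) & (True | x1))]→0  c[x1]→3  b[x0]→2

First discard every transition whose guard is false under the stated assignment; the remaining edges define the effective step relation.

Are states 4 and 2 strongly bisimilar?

Answer: NOT BISIMILAR

Working:
Refine partition for ~:
  P[0] = {{0,1,2,3,4}}
  P[1] = {{0},{1,3},{2},{4}}
Fixed point at round 2; 4 class(es).
[4]={4}  [2]={2}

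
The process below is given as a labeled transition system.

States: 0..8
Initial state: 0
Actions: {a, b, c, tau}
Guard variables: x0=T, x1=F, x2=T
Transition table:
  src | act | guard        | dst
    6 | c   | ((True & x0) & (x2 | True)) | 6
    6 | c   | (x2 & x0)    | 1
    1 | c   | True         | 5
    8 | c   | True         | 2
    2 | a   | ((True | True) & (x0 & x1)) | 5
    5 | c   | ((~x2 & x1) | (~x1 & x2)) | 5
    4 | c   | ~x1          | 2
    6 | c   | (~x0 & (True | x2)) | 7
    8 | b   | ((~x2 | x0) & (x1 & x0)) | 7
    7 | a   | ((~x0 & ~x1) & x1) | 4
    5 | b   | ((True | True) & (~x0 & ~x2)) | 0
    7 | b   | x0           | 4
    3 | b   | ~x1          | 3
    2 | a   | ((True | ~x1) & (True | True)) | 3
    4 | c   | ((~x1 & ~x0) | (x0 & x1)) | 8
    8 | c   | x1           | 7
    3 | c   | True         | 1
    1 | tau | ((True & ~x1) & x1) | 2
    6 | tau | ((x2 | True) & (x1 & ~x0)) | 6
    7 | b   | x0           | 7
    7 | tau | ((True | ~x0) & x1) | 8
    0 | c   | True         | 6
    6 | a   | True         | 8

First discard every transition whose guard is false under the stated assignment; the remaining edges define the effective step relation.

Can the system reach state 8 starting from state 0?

Guard filter leaves 13 enabled edge(s).
L0 = {0}
L1 = {6}  cumulative {0,6}
L2 = {1,8}  cumulative {0,1,6,8}
L3 = {2,5}  cumulative {0,1,2,5,6,8}
L4 = {3}  cumulative {0,1,2,3,5,6,8}
R = {0,1,2,3,5,6,8}
trace reaching 8: c·a

Answer: REACHABLE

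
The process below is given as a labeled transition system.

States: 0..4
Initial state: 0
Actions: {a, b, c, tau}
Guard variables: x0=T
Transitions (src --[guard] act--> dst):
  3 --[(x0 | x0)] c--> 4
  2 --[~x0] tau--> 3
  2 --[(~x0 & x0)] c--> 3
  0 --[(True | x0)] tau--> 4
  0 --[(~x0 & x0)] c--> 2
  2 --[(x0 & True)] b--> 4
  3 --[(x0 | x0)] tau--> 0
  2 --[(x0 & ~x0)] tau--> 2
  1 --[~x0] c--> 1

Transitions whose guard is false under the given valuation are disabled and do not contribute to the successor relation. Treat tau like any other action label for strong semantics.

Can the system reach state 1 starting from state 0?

Answer: UNREACHABLE

Trace:
4 transition(s) survive guard evaluation.
Layer 0: {0}
Layer 1: {4}  cumulative {0,4}
R = {0,4}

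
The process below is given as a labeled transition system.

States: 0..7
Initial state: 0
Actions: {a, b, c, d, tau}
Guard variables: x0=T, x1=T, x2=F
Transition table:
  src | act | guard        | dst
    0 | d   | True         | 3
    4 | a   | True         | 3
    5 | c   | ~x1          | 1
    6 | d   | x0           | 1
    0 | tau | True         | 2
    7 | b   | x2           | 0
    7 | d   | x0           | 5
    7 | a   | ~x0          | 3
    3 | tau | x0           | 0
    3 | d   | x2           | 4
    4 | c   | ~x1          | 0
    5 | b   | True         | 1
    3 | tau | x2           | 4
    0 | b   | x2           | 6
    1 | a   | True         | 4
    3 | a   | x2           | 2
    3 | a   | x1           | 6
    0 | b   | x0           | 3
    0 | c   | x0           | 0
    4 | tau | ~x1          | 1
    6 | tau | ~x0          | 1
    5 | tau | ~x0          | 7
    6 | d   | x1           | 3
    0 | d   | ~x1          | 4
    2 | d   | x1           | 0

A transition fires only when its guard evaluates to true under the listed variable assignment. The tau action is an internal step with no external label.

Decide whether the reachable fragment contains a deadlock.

Reachable = {0,1,2,3,4,6}
  0: b→3  c→0  d→3  tau→2  [4 exit(s)]
  1: a→4  [1 exit(s)]
  2: d→0  [1 exit(s)]
  3: a→6  tau→0  [2 exit(s)]
  4: a→3  [1 exit(s)]
  6: d→1  d→3  [2 exit(s)]

Answer: DEADLOCK-FREE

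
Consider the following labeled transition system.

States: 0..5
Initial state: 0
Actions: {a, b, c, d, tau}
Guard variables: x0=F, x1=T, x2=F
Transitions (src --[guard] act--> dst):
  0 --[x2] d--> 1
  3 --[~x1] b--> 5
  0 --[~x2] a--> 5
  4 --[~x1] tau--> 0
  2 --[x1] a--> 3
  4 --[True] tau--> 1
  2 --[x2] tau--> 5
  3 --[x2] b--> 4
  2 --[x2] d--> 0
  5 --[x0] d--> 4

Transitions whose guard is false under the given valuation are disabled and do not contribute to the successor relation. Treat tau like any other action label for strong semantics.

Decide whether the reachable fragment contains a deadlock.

Reachable = {0,5}
  0: a→5  [1 exit(s)]
  5: ∅  [STUCK]
trace reaching 5: a

Answer: DEADLOCK at state 5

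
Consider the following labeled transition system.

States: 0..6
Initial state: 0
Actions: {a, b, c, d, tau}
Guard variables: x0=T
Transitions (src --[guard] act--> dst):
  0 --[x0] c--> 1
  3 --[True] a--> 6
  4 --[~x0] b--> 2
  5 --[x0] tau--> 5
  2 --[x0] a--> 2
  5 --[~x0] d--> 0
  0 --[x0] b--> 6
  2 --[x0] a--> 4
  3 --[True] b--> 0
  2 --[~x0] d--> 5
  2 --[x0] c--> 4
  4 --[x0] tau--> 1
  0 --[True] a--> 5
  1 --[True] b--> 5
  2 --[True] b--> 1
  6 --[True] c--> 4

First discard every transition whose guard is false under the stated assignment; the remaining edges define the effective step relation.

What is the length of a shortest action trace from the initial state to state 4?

Layered search for 4:
  depth 0: {0}
  depth 1: {1,5,6}
  depth 2: {4}
first hit 4 at d=2 via b·c

Answer: 2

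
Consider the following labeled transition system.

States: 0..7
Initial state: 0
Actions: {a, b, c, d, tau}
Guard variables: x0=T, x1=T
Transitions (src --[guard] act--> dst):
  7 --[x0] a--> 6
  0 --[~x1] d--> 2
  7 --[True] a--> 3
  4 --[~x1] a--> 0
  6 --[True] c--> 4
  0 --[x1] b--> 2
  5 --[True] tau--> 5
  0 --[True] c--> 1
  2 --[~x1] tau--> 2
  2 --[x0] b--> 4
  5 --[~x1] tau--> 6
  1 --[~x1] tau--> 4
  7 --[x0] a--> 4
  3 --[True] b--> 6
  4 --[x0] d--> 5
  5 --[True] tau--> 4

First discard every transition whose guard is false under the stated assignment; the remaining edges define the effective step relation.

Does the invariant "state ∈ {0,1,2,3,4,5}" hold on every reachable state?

Answer: INVARIANT HOLDS

Trace:
Allowed set {0,1,2,3,4,5}
Reachable = {0,1,2,4,5}
  0: ✓
  1: ✓
  2: ✓
  4: ✓
  5: ✓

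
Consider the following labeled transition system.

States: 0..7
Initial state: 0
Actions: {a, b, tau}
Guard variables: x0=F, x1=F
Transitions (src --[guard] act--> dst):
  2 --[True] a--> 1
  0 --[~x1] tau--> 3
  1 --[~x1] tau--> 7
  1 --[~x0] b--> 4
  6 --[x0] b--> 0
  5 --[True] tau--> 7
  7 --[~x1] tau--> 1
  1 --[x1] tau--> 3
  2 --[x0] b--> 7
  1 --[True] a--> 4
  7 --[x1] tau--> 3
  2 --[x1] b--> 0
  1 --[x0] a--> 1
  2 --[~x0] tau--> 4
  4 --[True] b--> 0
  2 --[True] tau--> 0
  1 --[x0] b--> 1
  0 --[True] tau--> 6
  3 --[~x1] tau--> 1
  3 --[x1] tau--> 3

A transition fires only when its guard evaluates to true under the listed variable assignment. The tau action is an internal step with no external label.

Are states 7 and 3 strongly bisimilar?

Bisimulation quotient by refinement:
  P[0] = {{0,1,2,3,4,5,6,7}}
  P[1] = {{0,3,5,7},{1},{2},{4},{6}}
  P[2] = {{0},{1},{2},{3,7},{4},{5},{6}}
7 equivalence class(es) (converged in 3)
[7]={3,7}  [3]={3,7}

Answer: BISIMILAR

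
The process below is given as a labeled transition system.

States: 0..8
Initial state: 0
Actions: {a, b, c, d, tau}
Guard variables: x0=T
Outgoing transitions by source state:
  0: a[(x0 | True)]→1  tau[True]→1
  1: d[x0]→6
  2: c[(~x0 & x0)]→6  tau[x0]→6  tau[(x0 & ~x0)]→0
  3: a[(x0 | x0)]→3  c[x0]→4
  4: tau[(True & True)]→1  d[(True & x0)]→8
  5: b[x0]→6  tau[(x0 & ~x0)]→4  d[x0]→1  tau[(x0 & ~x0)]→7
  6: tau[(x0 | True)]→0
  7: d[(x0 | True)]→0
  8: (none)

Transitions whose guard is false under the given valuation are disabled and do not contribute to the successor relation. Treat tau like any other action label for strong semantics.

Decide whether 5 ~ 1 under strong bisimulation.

Answer: NOT BISIMILAR

Analysis:
Compute ~ classes (split until stable):
  round 0: {{0,1,2,3,4,5,6,7,8}}
  round 1: {{0},{1,7},{2,6},{3},{4},{5},{8}}
  round 2: {{0},{1},{2},{3},{4},{5},{6},{7},{8}}
stable after 3 split(s): 9 block(s)
class of 5: {5}; class of 1: {1}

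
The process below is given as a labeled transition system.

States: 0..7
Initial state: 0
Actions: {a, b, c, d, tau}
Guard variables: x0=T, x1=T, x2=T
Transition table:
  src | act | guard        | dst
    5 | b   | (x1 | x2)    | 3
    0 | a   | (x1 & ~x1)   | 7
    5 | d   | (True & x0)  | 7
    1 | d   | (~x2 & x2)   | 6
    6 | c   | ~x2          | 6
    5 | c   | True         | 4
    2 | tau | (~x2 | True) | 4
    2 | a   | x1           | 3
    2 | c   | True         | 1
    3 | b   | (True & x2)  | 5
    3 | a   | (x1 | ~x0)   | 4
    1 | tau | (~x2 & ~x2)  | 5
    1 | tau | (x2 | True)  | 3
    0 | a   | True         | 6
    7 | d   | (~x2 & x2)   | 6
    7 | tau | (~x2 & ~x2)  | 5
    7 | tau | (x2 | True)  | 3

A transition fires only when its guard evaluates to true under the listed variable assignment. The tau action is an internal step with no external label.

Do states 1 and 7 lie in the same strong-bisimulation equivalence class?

Answer: BISIMILAR

Trace:
Refine partition for ~:
  round 0: {{0,1,2,3,4,5,6,7}}
  round 1: {{0},{1,7},{2},{3},{4,6},{5}}
stable after 2 split(s): 6 block(s)
class of 1: {1,7}; class of 7: {1,7}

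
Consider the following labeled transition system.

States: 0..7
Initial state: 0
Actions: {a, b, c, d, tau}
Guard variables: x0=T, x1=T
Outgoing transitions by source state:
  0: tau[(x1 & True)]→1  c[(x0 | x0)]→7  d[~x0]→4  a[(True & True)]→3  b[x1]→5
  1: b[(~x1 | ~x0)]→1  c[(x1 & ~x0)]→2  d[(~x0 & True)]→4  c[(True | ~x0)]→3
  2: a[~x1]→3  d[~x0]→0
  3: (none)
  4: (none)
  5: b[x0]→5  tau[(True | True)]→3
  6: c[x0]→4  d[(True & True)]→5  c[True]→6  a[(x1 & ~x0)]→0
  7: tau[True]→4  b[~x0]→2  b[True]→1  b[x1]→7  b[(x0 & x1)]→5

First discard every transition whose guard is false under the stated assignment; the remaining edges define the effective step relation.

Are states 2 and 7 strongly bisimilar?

Bisimulation quotient by refinement:
  round 0: {{0,1,2,3,4,5,6,7}}
  round 1: {{0},{1},{2,3,4},{5,7},{6}}
  round 2: {{0},{1},{2,3,4},{5},{6},{7}}
6 equivalence class(es) (converged in 3)
class of 2: {2,3,4}; class of 7: {7}

Answer: NOT BISIMILAR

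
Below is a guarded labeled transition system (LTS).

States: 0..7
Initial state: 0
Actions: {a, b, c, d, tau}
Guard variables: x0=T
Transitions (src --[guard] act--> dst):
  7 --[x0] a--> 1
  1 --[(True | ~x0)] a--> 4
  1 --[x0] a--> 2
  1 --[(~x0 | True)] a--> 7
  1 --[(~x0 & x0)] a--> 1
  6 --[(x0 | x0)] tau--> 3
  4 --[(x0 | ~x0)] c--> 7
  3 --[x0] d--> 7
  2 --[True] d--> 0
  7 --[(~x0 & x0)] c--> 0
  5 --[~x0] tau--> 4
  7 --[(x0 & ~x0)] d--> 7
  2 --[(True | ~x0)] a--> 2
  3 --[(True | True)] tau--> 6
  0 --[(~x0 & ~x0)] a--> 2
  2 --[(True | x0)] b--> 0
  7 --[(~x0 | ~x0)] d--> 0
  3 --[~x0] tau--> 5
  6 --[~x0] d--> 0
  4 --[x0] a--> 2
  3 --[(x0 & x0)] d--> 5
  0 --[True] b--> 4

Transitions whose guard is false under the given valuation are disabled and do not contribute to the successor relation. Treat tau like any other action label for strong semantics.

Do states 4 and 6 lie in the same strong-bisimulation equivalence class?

Compute ~ classes (split until stable):
  P[0] = {{0,1,2,3,4,5,6,7}}
  P[1] = {{0},{1,7},{2},{3},{4},{5},{6}}
  P[2] = {{0},{1},{2},{3},{4},{5},{6},{7}}
stable after 3 split(s): 8 block(s)
4∈{4}, 6∈{6}

Answer: NOT BISIMILAR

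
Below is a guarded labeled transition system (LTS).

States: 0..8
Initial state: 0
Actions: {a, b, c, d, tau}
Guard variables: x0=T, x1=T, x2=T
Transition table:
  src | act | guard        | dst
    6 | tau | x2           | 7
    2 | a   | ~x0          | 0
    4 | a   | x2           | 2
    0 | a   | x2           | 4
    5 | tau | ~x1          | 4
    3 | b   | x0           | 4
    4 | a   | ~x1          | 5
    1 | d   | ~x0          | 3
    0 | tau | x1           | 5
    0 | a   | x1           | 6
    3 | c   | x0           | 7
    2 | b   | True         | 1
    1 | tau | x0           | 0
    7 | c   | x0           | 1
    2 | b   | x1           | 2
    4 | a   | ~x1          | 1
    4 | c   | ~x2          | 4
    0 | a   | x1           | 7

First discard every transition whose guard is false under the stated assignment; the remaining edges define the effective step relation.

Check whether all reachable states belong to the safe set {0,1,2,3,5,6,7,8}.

Allowed set {0,1,2,3,5,6,7,8}
R = {0,1,2,4,5,6,7}
  0: ✓
  1: ✓
  2: ✓
  4: ✗ unsafe
  5: ✓
  6: ✓
  7: ✓
witness against invariant: a → 4

Answer: INVARIANT VIOLATED at state 4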